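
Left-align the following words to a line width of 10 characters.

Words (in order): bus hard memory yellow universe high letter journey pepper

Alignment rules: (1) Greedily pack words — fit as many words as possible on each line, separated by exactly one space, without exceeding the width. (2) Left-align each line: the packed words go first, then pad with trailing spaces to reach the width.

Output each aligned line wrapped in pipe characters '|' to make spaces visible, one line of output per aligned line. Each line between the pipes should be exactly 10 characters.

Line 1: ['bus', 'hard'] (min_width=8, slack=2)
Line 2: ['memory'] (min_width=6, slack=4)
Line 3: ['yellow'] (min_width=6, slack=4)
Line 4: ['universe'] (min_width=8, slack=2)
Line 5: ['high'] (min_width=4, slack=6)
Line 6: ['letter'] (min_width=6, slack=4)
Line 7: ['journey'] (min_width=7, slack=3)
Line 8: ['pepper'] (min_width=6, slack=4)

Answer: |bus hard  |
|memory    |
|yellow    |
|universe  |
|high      |
|letter    |
|journey   |
|pepper    |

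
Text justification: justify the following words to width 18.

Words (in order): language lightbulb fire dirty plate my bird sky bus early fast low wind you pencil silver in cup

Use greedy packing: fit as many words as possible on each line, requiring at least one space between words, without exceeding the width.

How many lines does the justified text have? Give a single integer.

Answer: 6

Derivation:
Line 1: ['language', 'lightbulb'] (min_width=18, slack=0)
Line 2: ['fire', 'dirty', 'plate'] (min_width=16, slack=2)
Line 3: ['my', 'bird', 'sky', 'bus'] (min_width=15, slack=3)
Line 4: ['early', 'fast', 'low'] (min_width=14, slack=4)
Line 5: ['wind', 'you', 'pencil'] (min_width=15, slack=3)
Line 6: ['silver', 'in', 'cup'] (min_width=13, slack=5)
Total lines: 6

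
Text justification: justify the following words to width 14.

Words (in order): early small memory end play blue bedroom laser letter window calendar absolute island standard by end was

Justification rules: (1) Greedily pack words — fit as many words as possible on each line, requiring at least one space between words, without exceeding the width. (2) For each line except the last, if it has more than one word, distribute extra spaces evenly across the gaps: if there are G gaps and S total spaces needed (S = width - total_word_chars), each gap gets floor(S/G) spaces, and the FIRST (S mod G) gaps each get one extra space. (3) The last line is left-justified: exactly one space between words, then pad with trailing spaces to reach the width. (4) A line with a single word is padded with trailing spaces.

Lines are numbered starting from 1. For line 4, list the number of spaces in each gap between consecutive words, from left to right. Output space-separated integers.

Line 1: ['early', 'small'] (min_width=11, slack=3)
Line 2: ['memory', 'end'] (min_width=10, slack=4)
Line 3: ['play', 'blue'] (min_width=9, slack=5)
Line 4: ['bedroom', 'laser'] (min_width=13, slack=1)
Line 5: ['letter', 'window'] (min_width=13, slack=1)
Line 6: ['calendar'] (min_width=8, slack=6)
Line 7: ['absolute'] (min_width=8, slack=6)
Line 8: ['island'] (min_width=6, slack=8)
Line 9: ['standard', 'by'] (min_width=11, slack=3)
Line 10: ['end', 'was'] (min_width=7, slack=7)

Answer: 2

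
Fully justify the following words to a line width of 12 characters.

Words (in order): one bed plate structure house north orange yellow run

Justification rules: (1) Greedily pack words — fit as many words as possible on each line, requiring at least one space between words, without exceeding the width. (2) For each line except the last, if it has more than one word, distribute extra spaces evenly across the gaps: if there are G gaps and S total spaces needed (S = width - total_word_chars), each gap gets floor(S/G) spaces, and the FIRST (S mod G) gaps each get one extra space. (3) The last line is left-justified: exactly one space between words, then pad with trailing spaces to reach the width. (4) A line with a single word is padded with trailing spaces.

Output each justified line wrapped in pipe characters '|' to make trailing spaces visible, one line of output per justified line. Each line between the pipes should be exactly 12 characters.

Answer: |one      bed|
|plate       |
|structure   |
|house  north|
|orange      |
|yellow run  |

Derivation:
Line 1: ['one', 'bed'] (min_width=7, slack=5)
Line 2: ['plate'] (min_width=5, slack=7)
Line 3: ['structure'] (min_width=9, slack=3)
Line 4: ['house', 'north'] (min_width=11, slack=1)
Line 5: ['orange'] (min_width=6, slack=6)
Line 6: ['yellow', 'run'] (min_width=10, slack=2)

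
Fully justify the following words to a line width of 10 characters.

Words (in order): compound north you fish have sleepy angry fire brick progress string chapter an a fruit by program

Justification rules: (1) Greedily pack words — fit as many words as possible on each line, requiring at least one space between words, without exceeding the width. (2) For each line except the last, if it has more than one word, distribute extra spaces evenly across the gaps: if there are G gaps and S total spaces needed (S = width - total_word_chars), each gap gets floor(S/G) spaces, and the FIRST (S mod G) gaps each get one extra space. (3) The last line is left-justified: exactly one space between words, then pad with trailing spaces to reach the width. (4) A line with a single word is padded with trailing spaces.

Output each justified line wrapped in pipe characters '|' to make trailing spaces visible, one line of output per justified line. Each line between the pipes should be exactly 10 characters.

Answer: |compound  |
|north  you|
|fish  have|
|sleepy    |
|angry fire|
|brick     |
|progress  |
|string    |
|chapter an|
|a fruit by|
|program   |

Derivation:
Line 1: ['compound'] (min_width=8, slack=2)
Line 2: ['north', 'you'] (min_width=9, slack=1)
Line 3: ['fish', 'have'] (min_width=9, slack=1)
Line 4: ['sleepy'] (min_width=6, slack=4)
Line 5: ['angry', 'fire'] (min_width=10, slack=0)
Line 6: ['brick'] (min_width=5, slack=5)
Line 7: ['progress'] (min_width=8, slack=2)
Line 8: ['string'] (min_width=6, slack=4)
Line 9: ['chapter', 'an'] (min_width=10, slack=0)
Line 10: ['a', 'fruit', 'by'] (min_width=10, slack=0)
Line 11: ['program'] (min_width=7, slack=3)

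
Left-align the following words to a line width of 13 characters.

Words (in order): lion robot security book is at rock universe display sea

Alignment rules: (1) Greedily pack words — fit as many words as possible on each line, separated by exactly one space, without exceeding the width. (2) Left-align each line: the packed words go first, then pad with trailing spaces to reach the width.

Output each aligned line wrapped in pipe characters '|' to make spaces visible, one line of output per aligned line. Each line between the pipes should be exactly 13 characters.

Line 1: ['lion', 'robot'] (min_width=10, slack=3)
Line 2: ['security', 'book'] (min_width=13, slack=0)
Line 3: ['is', 'at', 'rock'] (min_width=10, slack=3)
Line 4: ['universe'] (min_width=8, slack=5)
Line 5: ['display', 'sea'] (min_width=11, slack=2)

Answer: |lion robot   |
|security book|
|is at rock   |
|universe     |
|display sea  |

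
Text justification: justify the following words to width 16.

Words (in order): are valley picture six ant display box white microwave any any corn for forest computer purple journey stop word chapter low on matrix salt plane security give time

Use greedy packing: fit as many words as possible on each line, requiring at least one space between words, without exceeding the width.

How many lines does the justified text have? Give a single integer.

Line 1: ['are', 'valley'] (min_width=10, slack=6)
Line 2: ['picture', 'six', 'ant'] (min_width=15, slack=1)
Line 3: ['display', 'box'] (min_width=11, slack=5)
Line 4: ['white', 'microwave'] (min_width=15, slack=1)
Line 5: ['any', 'any', 'corn', 'for'] (min_width=16, slack=0)
Line 6: ['forest', 'computer'] (min_width=15, slack=1)
Line 7: ['purple', 'journey'] (min_width=14, slack=2)
Line 8: ['stop', 'word'] (min_width=9, slack=7)
Line 9: ['chapter', 'low', 'on'] (min_width=14, slack=2)
Line 10: ['matrix', 'salt'] (min_width=11, slack=5)
Line 11: ['plane', 'security'] (min_width=14, slack=2)
Line 12: ['give', 'time'] (min_width=9, slack=7)
Total lines: 12

Answer: 12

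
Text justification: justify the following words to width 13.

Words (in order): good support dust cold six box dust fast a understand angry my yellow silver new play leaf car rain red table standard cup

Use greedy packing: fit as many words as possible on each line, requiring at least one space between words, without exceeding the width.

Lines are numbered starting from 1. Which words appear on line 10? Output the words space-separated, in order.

Answer: standard cup

Derivation:
Line 1: ['good', 'support'] (min_width=12, slack=1)
Line 2: ['dust', 'cold', 'six'] (min_width=13, slack=0)
Line 3: ['box', 'dust', 'fast'] (min_width=13, slack=0)
Line 4: ['a', 'understand'] (min_width=12, slack=1)
Line 5: ['angry', 'my'] (min_width=8, slack=5)
Line 6: ['yellow', 'silver'] (min_width=13, slack=0)
Line 7: ['new', 'play', 'leaf'] (min_width=13, slack=0)
Line 8: ['car', 'rain', 'red'] (min_width=12, slack=1)
Line 9: ['table'] (min_width=5, slack=8)
Line 10: ['standard', 'cup'] (min_width=12, slack=1)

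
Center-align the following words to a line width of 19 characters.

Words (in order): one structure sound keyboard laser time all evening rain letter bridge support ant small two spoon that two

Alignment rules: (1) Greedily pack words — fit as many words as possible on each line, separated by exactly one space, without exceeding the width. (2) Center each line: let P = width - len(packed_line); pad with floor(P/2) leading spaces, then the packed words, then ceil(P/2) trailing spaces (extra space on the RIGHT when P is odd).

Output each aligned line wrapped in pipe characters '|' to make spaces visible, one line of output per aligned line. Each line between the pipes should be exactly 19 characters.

Answer: |one structure sound|
|keyboard laser time|
| all evening rain  |
|   letter bridge   |
| support ant small |
|two spoon that two |

Derivation:
Line 1: ['one', 'structure', 'sound'] (min_width=19, slack=0)
Line 2: ['keyboard', 'laser', 'time'] (min_width=19, slack=0)
Line 3: ['all', 'evening', 'rain'] (min_width=16, slack=3)
Line 4: ['letter', 'bridge'] (min_width=13, slack=6)
Line 5: ['support', 'ant', 'small'] (min_width=17, slack=2)
Line 6: ['two', 'spoon', 'that', 'two'] (min_width=18, slack=1)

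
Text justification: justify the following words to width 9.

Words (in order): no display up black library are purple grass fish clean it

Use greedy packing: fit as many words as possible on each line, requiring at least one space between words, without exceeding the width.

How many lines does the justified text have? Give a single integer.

Answer: 9

Derivation:
Line 1: ['no'] (min_width=2, slack=7)
Line 2: ['display'] (min_width=7, slack=2)
Line 3: ['up', 'black'] (min_width=8, slack=1)
Line 4: ['library'] (min_width=7, slack=2)
Line 5: ['are'] (min_width=3, slack=6)
Line 6: ['purple'] (min_width=6, slack=3)
Line 7: ['grass'] (min_width=5, slack=4)
Line 8: ['fish'] (min_width=4, slack=5)
Line 9: ['clean', 'it'] (min_width=8, slack=1)
Total lines: 9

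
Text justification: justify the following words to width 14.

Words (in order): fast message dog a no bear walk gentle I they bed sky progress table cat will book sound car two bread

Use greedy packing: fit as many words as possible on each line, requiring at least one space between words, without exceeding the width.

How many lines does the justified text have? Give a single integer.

Line 1: ['fast', 'message'] (min_width=12, slack=2)
Line 2: ['dog', 'a', 'no', 'bear'] (min_width=13, slack=1)
Line 3: ['walk', 'gentle', 'I'] (min_width=13, slack=1)
Line 4: ['they', 'bed', 'sky'] (min_width=12, slack=2)
Line 5: ['progress', 'table'] (min_width=14, slack=0)
Line 6: ['cat', 'will', 'book'] (min_width=13, slack=1)
Line 7: ['sound', 'car', 'two'] (min_width=13, slack=1)
Line 8: ['bread'] (min_width=5, slack=9)
Total lines: 8

Answer: 8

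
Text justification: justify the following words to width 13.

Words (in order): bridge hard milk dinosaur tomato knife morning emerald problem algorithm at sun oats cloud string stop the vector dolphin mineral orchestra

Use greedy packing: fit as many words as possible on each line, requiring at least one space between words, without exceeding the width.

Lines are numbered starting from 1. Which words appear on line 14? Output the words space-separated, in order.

Line 1: ['bridge', 'hard'] (min_width=11, slack=2)
Line 2: ['milk', 'dinosaur'] (min_width=13, slack=0)
Line 3: ['tomato', 'knife'] (min_width=12, slack=1)
Line 4: ['morning'] (min_width=7, slack=6)
Line 5: ['emerald'] (min_width=7, slack=6)
Line 6: ['problem'] (min_width=7, slack=6)
Line 7: ['algorithm', 'at'] (min_width=12, slack=1)
Line 8: ['sun', 'oats'] (min_width=8, slack=5)
Line 9: ['cloud', 'string'] (min_width=12, slack=1)
Line 10: ['stop', 'the'] (min_width=8, slack=5)
Line 11: ['vector'] (min_width=6, slack=7)
Line 12: ['dolphin'] (min_width=7, slack=6)
Line 13: ['mineral'] (min_width=7, slack=6)
Line 14: ['orchestra'] (min_width=9, slack=4)

Answer: orchestra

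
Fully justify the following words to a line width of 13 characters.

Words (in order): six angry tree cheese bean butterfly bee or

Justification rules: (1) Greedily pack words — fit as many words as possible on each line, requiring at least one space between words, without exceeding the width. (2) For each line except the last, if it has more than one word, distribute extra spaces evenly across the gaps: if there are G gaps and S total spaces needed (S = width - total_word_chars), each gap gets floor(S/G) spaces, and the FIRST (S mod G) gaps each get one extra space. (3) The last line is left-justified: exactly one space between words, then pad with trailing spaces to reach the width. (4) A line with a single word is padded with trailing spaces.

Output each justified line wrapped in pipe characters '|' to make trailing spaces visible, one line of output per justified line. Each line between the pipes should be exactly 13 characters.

Answer: |six     angry|
|tree   cheese|
|bean         |
|butterfly bee|
|or           |

Derivation:
Line 1: ['six', 'angry'] (min_width=9, slack=4)
Line 2: ['tree', 'cheese'] (min_width=11, slack=2)
Line 3: ['bean'] (min_width=4, slack=9)
Line 4: ['butterfly', 'bee'] (min_width=13, slack=0)
Line 5: ['or'] (min_width=2, slack=11)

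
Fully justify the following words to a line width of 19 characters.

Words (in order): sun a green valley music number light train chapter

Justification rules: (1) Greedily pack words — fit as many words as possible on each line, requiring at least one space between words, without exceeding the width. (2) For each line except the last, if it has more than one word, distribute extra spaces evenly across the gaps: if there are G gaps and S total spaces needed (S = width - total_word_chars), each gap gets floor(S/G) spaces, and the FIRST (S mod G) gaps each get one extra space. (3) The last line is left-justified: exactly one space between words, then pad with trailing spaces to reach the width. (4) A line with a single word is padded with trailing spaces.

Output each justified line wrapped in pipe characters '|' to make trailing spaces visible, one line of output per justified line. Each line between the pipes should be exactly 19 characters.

Line 1: ['sun', 'a', 'green', 'valley'] (min_width=18, slack=1)
Line 2: ['music', 'number', 'light'] (min_width=18, slack=1)
Line 3: ['train', 'chapter'] (min_width=13, slack=6)

Answer: |sun  a green valley|
|music  number light|
|train chapter      |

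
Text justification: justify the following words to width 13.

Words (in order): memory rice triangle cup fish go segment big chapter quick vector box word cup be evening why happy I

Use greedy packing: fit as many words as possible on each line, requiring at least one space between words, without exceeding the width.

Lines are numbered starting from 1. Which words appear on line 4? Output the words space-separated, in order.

Line 1: ['memory', 'rice'] (min_width=11, slack=2)
Line 2: ['triangle', 'cup'] (min_width=12, slack=1)
Line 3: ['fish', 'go'] (min_width=7, slack=6)
Line 4: ['segment', 'big'] (min_width=11, slack=2)
Line 5: ['chapter', 'quick'] (min_width=13, slack=0)
Line 6: ['vector', 'box'] (min_width=10, slack=3)
Line 7: ['word', 'cup', 'be'] (min_width=11, slack=2)
Line 8: ['evening', 'why'] (min_width=11, slack=2)
Line 9: ['happy', 'I'] (min_width=7, slack=6)

Answer: segment big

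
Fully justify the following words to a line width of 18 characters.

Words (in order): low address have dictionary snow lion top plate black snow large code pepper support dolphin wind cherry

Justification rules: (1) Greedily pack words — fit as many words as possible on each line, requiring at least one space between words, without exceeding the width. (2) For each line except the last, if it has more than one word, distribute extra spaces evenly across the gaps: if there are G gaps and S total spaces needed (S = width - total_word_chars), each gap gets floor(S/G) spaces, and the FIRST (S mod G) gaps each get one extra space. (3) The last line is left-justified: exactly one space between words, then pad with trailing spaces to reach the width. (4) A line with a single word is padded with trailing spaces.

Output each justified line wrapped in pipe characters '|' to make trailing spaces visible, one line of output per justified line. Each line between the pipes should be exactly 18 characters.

Answer: |low  address  have|
|dictionary    snow|
|lion   top   plate|
|black  snow  large|
|code        pepper|
|support    dolphin|
|wind cherry       |

Derivation:
Line 1: ['low', 'address', 'have'] (min_width=16, slack=2)
Line 2: ['dictionary', 'snow'] (min_width=15, slack=3)
Line 3: ['lion', 'top', 'plate'] (min_width=14, slack=4)
Line 4: ['black', 'snow', 'large'] (min_width=16, slack=2)
Line 5: ['code', 'pepper'] (min_width=11, slack=7)
Line 6: ['support', 'dolphin'] (min_width=15, slack=3)
Line 7: ['wind', 'cherry'] (min_width=11, slack=7)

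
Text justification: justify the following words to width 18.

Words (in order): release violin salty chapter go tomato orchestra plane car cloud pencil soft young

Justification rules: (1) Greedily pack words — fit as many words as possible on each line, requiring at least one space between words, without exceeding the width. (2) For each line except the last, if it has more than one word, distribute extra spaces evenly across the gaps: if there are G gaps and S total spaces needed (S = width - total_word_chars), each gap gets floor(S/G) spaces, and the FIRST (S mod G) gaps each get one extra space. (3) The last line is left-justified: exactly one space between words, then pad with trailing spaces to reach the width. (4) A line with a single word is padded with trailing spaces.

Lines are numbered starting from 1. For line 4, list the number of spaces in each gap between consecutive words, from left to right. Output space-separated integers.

Line 1: ['release', 'violin'] (min_width=14, slack=4)
Line 2: ['salty', 'chapter', 'go'] (min_width=16, slack=2)
Line 3: ['tomato', 'orchestra'] (min_width=16, slack=2)
Line 4: ['plane', 'car', 'cloud'] (min_width=15, slack=3)
Line 5: ['pencil', 'soft', 'young'] (min_width=17, slack=1)

Answer: 3 2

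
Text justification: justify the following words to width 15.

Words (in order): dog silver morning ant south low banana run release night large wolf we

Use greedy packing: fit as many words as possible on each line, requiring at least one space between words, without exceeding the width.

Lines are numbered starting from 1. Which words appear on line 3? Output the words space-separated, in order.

Answer: south low

Derivation:
Line 1: ['dog', 'silver'] (min_width=10, slack=5)
Line 2: ['morning', 'ant'] (min_width=11, slack=4)
Line 3: ['south', 'low'] (min_width=9, slack=6)
Line 4: ['banana', 'run'] (min_width=10, slack=5)
Line 5: ['release', 'night'] (min_width=13, slack=2)
Line 6: ['large', 'wolf', 'we'] (min_width=13, slack=2)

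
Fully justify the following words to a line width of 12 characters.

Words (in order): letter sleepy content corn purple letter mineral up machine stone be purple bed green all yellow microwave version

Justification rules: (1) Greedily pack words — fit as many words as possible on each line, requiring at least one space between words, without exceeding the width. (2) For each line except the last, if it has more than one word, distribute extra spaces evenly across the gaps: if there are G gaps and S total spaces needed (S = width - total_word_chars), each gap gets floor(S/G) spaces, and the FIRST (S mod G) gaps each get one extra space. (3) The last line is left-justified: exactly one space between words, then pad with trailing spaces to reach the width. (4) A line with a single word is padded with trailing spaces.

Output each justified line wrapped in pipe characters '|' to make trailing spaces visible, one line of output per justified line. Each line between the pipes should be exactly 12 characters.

Answer: |letter      |
|sleepy      |
|content corn|
|purple      |
|letter      |
|mineral   up|
|machine     |
|stone     be|
|purple   bed|
|green    all|
|yellow      |
|microwave   |
|version     |

Derivation:
Line 1: ['letter'] (min_width=6, slack=6)
Line 2: ['sleepy'] (min_width=6, slack=6)
Line 3: ['content', 'corn'] (min_width=12, slack=0)
Line 4: ['purple'] (min_width=6, slack=6)
Line 5: ['letter'] (min_width=6, slack=6)
Line 6: ['mineral', 'up'] (min_width=10, slack=2)
Line 7: ['machine'] (min_width=7, slack=5)
Line 8: ['stone', 'be'] (min_width=8, slack=4)
Line 9: ['purple', 'bed'] (min_width=10, slack=2)
Line 10: ['green', 'all'] (min_width=9, slack=3)
Line 11: ['yellow'] (min_width=6, slack=6)
Line 12: ['microwave'] (min_width=9, slack=3)
Line 13: ['version'] (min_width=7, slack=5)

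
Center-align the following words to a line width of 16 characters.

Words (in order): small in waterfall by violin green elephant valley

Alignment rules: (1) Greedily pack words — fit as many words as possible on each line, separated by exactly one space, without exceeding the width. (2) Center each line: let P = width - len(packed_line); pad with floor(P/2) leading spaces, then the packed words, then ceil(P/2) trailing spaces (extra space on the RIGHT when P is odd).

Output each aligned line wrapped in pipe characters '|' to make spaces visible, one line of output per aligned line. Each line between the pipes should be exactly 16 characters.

Answer: |    small in    |
|  waterfall by  |
|  violin green  |
|elephant valley |

Derivation:
Line 1: ['small', 'in'] (min_width=8, slack=8)
Line 2: ['waterfall', 'by'] (min_width=12, slack=4)
Line 3: ['violin', 'green'] (min_width=12, slack=4)
Line 4: ['elephant', 'valley'] (min_width=15, slack=1)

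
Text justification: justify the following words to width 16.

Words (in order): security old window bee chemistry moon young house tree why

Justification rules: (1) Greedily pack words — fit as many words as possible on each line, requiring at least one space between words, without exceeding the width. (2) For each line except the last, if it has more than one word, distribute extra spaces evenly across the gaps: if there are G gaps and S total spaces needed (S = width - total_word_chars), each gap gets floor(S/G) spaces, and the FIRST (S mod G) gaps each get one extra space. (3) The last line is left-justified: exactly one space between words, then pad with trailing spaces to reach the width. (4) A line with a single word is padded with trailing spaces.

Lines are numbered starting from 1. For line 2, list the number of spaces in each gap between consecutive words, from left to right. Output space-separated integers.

Line 1: ['security', 'old'] (min_width=12, slack=4)
Line 2: ['window', 'bee'] (min_width=10, slack=6)
Line 3: ['chemistry', 'moon'] (min_width=14, slack=2)
Line 4: ['young', 'house', 'tree'] (min_width=16, slack=0)
Line 5: ['why'] (min_width=3, slack=13)

Answer: 7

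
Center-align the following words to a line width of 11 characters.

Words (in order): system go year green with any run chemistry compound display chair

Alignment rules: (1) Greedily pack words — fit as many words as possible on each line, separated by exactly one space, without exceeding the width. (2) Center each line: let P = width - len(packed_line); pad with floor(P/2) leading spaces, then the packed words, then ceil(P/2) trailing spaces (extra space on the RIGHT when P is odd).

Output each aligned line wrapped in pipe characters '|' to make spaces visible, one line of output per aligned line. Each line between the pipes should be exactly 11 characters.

Line 1: ['system', 'go'] (min_width=9, slack=2)
Line 2: ['year', 'green'] (min_width=10, slack=1)
Line 3: ['with', 'any'] (min_width=8, slack=3)
Line 4: ['run'] (min_width=3, slack=8)
Line 5: ['chemistry'] (min_width=9, slack=2)
Line 6: ['compound'] (min_width=8, slack=3)
Line 7: ['display'] (min_width=7, slack=4)
Line 8: ['chair'] (min_width=5, slack=6)

Answer: | system go |
|year green |
| with any  |
|    run    |
| chemistry |
| compound  |
|  display  |
|   chair   |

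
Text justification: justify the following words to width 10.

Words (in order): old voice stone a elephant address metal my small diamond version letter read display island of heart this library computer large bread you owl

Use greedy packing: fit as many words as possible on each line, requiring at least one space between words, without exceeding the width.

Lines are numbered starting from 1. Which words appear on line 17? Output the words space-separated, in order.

Line 1: ['old', 'voice'] (min_width=9, slack=1)
Line 2: ['stone', 'a'] (min_width=7, slack=3)
Line 3: ['elephant'] (min_width=8, slack=2)
Line 4: ['address'] (min_width=7, slack=3)
Line 5: ['metal', 'my'] (min_width=8, slack=2)
Line 6: ['small'] (min_width=5, slack=5)
Line 7: ['diamond'] (min_width=7, slack=3)
Line 8: ['version'] (min_width=7, slack=3)
Line 9: ['letter'] (min_width=6, slack=4)
Line 10: ['read'] (min_width=4, slack=6)
Line 11: ['display'] (min_width=7, slack=3)
Line 12: ['island', 'of'] (min_width=9, slack=1)
Line 13: ['heart', 'this'] (min_width=10, slack=0)
Line 14: ['library'] (min_width=7, slack=3)
Line 15: ['computer'] (min_width=8, slack=2)
Line 16: ['large'] (min_width=5, slack=5)
Line 17: ['bread', 'you'] (min_width=9, slack=1)
Line 18: ['owl'] (min_width=3, slack=7)

Answer: bread you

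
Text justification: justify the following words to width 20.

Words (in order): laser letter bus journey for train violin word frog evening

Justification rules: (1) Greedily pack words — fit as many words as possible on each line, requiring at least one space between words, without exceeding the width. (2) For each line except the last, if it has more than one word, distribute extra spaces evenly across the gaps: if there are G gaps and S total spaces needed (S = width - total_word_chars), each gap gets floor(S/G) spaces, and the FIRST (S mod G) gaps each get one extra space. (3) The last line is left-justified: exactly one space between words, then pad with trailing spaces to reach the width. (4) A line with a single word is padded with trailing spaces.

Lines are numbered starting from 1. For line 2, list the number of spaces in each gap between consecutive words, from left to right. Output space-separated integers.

Line 1: ['laser', 'letter', 'bus'] (min_width=16, slack=4)
Line 2: ['journey', 'for', 'train'] (min_width=17, slack=3)
Line 3: ['violin', 'word', 'frog'] (min_width=16, slack=4)
Line 4: ['evening'] (min_width=7, slack=13)

Answer: 3 2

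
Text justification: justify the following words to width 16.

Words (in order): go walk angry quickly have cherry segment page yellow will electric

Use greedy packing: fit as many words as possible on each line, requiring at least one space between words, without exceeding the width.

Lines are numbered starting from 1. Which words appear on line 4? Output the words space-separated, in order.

Line 1: ['go', 'walk', 'angry'] (min_width=13, slack=3)
Line 2: ['quickly', 'have'] (min_width=12, slack=4)
Line 3: ['cherry', 'segment'] (min_width=14, slack=2)
Line 4: ['page', 'yellow', 'will'] (min_width=16, slack=0)
Line 5: ['electric'] (min_width=8, slack=8)

Answer: page yellow will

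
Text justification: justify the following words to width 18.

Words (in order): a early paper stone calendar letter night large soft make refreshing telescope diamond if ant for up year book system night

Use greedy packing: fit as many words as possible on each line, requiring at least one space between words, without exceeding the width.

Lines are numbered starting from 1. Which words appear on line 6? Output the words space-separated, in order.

Line 1: ['a', 'early', 'paper'] (min_width=13, slack=5)
Line 2: ['stone', 'calendar'] (min_width=14, slack=4)
Line 3: ['letter', 'night', 'large'] (min_width=18, slack=0)
Line 4: ['soft', 'make'] (min_width=9, slack=9)
Line 5: ['refreshing'] (min_width=10, slack=8)
Line 6: ['telescope', 'diamond'] (min_width=17, slack=1)
Line 7: ['if', 'ant', 'for', 'up', 'year'] (min_width=18, slack=0)
Line 8: ['book', 'system', 'night'] (min_width=17, slack=1)

Answer: telescope diamond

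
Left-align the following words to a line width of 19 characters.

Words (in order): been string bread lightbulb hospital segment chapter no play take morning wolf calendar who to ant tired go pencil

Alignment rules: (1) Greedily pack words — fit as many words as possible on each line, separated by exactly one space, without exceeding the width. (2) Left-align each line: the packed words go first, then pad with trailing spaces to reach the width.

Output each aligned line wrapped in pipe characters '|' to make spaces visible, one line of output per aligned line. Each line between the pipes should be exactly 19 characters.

Line 1: ['been', 'string', 'bread'] (min_width=17, slack=2)
Line 2: ['lightbulb', 'hospital'] (min_width=18, slack=1)
Line 3: ['segment', 'chapter', 'no'] (min_width=18, slack=1)
Line 4: ['play', 'take', 'morning'] (min_width=17, slack=2)
Line 5: ['wolf', 'calendar', 'who'] (min_width=17, slack=2)
Line 6: ['to', 'ant', 'tired', 'go'] (min_width=15, slack=4)
Line 7: ['pencil'] (min_width=6, slack=13)

Answer: |been string bread  |
|lightbulb hospital |
|segment chapter no |
|play take morning  |
|wolf calendar who  |
|to ant tired go    |
|pencil             |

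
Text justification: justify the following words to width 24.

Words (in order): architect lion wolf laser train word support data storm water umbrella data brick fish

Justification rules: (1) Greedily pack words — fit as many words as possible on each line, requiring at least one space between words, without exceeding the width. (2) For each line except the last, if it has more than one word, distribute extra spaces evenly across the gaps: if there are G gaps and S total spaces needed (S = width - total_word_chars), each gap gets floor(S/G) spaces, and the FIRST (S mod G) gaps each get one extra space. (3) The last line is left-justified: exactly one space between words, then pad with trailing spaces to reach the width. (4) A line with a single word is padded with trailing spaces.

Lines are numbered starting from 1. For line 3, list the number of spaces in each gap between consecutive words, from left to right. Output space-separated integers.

Line 1: ['architect', 'lion', 'wolf'] (min_width=19, slack=5)
Line 2: ['laser', 'train', 'word', 'support'] (min_width=24, slack=0)
Line 3: ['data', 'storm', 'water'] (min_width=16, slack=8)
Line 4: ['umbrella', 'data', 'brick', 'fish'] (min_width=24, slack=0)

Answer: 5 5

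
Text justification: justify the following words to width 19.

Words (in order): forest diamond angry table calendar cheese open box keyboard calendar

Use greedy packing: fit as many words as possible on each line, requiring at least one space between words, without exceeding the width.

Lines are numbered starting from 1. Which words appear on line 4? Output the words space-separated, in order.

Line 1: ['forest', 'diamond'] (min_width=14, slack=5)
Line 2: ['angry', 'table'] (min_width=11, slack=8)
Line 3: ['calendar', 'cheese'] (min_width=15, slack=4)
Line 4: ['open', 'box', 'keyboard'] (min_width=17, slack=2)
Line 5: ['calendar'] (min_width=8, slack=11)

Answer: open box keyboard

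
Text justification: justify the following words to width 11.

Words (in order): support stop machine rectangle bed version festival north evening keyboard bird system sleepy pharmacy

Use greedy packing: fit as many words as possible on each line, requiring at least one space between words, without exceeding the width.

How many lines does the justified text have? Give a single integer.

Answer: 12

Derivation:
Line 1: ['support'] (min_width=7, slack=4)
Line 2: ['stop'] (min_width=4, slack=7)
Line 3: ['machine'] (min_width=7, slack=4)
Line 4: ['rectangle'] (min_width=9, slack=2)
Line 5: ['bed', 'version'] (min_width=11, slack=0)
Line 6: ['festival'] (min_width=8, slack=3)
Line 7: ['north'] (min_width=5, slack=6)
Line 8: ['evening'] (min_width=7, slack=4)
Line 9: ['keyboard'] (min_width=8, slack=3)
Line 10: ['bird', 'system'] (min_width=11, slack=0)
Line 11: ['sleepy'] (min_width=6, slack=5)
Line 12: ['pharmacy'] (min_width=8, slack=3)
Total lines: 12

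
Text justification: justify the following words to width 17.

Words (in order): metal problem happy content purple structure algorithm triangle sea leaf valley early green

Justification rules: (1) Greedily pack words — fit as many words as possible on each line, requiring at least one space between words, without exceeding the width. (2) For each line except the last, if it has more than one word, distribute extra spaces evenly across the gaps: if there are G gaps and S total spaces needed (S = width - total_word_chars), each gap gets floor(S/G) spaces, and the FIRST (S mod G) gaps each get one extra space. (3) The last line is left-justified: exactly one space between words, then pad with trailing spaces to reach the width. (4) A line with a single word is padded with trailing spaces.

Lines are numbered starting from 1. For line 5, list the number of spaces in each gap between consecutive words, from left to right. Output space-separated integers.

Answer: 1 1

Derivation:
Line 1: ['metal', 'problem'] (min_width=13, slack=4)
Line 2: ['happy', 'content'] (min_width=13, slack=4)
Line 3: ['purple', 'structure'] (min_width=16, slack=1)
Line 4: ['algorithm'] (min_width=9, slack=8)
Line 5: ['triangle', 'sea', 'leaf'] (min_width=17, slack=0)
Line 6: ['valley', 'early'] (min_width=12, slack=5)
Line 7: ['green'] (min_width=5, slack=12)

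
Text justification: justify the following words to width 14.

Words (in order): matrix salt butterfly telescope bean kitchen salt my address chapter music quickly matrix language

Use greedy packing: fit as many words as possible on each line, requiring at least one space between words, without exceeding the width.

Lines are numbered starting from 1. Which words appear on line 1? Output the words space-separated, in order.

Line 1: ['matrix', 'salt'] (min_width=11, slack=3)
Line 2: ['butterfly'] (min_width=9, slack=5)
Line 3: ['telescope', 'bean'] (min_width=14, slack=0)
Line 4: ['kitchen', 'salt'] (min_width=12, slack=2)
Line 5: ['my', 'address'] (min_width=10, slack=4)
Line 6: ['chapter', 'music'] (min_width=13, slack=1)
Line 7: ['quickly', 'matrix'] (min_width=14, slack=0)
Line 8: ['language'] (min_width=8, slack=6)

Answer: matrix salt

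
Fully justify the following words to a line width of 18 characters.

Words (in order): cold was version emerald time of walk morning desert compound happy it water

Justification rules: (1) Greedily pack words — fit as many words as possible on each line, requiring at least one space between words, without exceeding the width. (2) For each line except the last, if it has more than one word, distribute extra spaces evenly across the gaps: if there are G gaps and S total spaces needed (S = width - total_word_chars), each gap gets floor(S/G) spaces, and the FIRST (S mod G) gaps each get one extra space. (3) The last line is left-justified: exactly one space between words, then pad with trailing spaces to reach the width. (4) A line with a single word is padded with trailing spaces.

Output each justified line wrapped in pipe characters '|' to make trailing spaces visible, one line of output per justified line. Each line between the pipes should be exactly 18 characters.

Line 1: ['cold', 'was', 'version'] (min_width=16, slack=2)
Line 2: ['emerald', 'time', 'of'] (min_width=15, slack=3)
Line 3: ['walk', 'morning'] (min_width=12, slack=6)
Line 4: ['desert', 'compound'] (min_width=15, slack=3)
Line 5: ['happy', 'it', 'water'] (min_width=14, slack=4)

Answer: |cold  was  version|
|emerald   time  of|
|walk       morning|
|desert    compound|
|happy it water    |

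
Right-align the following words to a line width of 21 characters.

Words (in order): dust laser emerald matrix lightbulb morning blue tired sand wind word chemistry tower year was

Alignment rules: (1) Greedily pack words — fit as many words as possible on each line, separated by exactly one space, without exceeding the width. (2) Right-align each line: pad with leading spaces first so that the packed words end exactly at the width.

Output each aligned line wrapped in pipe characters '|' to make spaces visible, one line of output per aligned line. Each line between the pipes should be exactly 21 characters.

Answer: |   dust laser emerald|
|     matrix lightbulb|
|   morning blue tired|
|       sand wind word|
| chemistry tower year|
|                  was|

Derivation:
Line 1: ['dust', 'laser', 'emerald'] (min_width=18, slack=3)
Line 2: ['matrix', 'lightbulb'] (min_width=16, slack=5)
Line 3: ['morning', 'blue', 'tired'] (min_width=18, slack=3)
Line 4: ['sand', 'wind', 'word'] (min_width=14, slack=7)
Line 5: ['chemistry', 'tower', 'year'] (min_width=20, slack=1)
Line 6: ['was'] (min_width=3, slack=18)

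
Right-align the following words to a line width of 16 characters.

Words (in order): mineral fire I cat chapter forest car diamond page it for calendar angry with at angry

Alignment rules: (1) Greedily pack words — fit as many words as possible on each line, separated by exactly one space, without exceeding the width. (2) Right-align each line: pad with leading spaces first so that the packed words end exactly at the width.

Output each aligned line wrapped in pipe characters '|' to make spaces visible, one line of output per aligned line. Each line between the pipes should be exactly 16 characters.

Answer: |  mineral fire I|
|     cat chapter|
|      forest car|
| diamond page it|
|    for calendar|
|   angry with at|
|           angry|

Derivation:
Line 1: ['mineral', 'fire', 'I'] (min_width=14, slack=2)
Line 2: ['cat', 'chapter'] (min_width=11, slack=5)
Line 3: ['forest', 'car'] (min_width=10, slack=6)
Line 4: ['diamond', 'page', 'it'] (min_width=15, slack=1)
Line 5: ['for', 'calendar'] (min_width=12, slack=4)
Line 6: ['angry', 'with', 'at'] (min_width=13, slack=3)
Line 7: ['angry'] (min_width=5, slack=11)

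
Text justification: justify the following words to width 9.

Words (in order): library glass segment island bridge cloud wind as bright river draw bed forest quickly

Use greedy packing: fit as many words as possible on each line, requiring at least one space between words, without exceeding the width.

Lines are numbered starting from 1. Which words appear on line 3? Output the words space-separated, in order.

Line 1: ['library'] (min_width=7, slack=2)
Line 2: ['glass'] (min_width=5, slack=4)
Line 3: ['segment'] (min_width=7, slack=2)
Line 4: ['island'] (min_width=6, slack=3)
Line 5: ['bridge'] (min_width=6, slack=3)
Line 6: ['cloud'] (min_width=5, slack=4)
Line 7: ['wind', 'as'] (min_width=7, slack=2)
Line 8: ['bright'] (min_width=6, slack=3)
Line 9: ['river'] (min_width=5, slack=4)
Line 10: ['draw', 'bed'] (min_width=8, slack=1)
Line 11: ['forest'] (min_width=6, slack=3)
Line 12: ['quickly'] (min_width=7, slack=2)

Answer: segment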